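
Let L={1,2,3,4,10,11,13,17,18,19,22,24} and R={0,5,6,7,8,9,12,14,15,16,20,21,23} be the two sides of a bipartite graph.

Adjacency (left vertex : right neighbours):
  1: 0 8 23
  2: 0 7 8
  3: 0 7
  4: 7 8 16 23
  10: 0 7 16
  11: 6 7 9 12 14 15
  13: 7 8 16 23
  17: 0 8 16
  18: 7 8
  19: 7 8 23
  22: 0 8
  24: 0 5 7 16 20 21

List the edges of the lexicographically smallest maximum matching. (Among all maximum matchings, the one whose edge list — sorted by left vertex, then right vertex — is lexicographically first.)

|M| = 7 (so the lex-smallest maximum matching has 7 edges)
process left vertices in ascending order; for each, take the smallest-labelled available neighbour that still permits 7 edges overall, or leave it unmatched if none does
lex-smallest matching: {1-0, 2-7, 4-8, 10-16, 11-6, 13-23, 24-5}

Lex-smallest maximum matching: {(1,0), (2,7), (4,8), (10,16), (11,6), (13,23), (24,5)}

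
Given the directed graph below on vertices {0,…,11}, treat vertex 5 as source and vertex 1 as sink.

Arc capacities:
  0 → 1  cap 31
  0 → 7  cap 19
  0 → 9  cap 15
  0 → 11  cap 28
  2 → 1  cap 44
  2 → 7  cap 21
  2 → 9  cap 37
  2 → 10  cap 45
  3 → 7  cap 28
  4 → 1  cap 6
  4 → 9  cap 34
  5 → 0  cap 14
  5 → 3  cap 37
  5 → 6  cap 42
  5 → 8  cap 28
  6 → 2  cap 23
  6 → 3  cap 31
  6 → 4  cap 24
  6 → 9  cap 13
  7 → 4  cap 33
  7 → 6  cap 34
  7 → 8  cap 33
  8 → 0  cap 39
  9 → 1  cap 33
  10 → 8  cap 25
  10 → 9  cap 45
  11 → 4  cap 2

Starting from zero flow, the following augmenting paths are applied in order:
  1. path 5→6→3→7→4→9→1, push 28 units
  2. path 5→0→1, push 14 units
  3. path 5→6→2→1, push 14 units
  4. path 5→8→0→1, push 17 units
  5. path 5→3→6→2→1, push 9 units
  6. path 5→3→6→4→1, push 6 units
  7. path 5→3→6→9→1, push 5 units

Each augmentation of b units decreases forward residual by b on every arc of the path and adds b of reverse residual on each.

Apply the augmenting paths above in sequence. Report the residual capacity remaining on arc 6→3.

Residual capacity of (6,3): 23

after path 1 (5→6→3→7→4→9→1, push 28): res(6,3)=3
after path 2 (5→0→1, push 14): res(6,3)=3
after path 3 (5→6→2→1, push 14): res(6,3)=3
after path 4 (5→8→0→1, push 17): res(6,3)=3
after path 5 (5→3→6→2→1, push 9): res(6,3)=12
after path 6 (5→3→6→4→1, push 6): res(6,3)=18
after path 7 (5→3→6→9→1, push 5): res(6,3)=23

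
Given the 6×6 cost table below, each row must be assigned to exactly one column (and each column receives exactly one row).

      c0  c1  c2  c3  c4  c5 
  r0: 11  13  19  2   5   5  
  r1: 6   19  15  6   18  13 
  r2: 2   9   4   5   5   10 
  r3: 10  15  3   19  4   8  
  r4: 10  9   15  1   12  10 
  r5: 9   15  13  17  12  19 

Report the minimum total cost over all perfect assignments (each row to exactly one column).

Minimum assignment cost: 35

one of 2 optimal assignments: row0→col5 (cost 5), row1→col0 (cost 6), row2→col2 (cost 4), row3→col4 (cost 4), row4→col3 (cost 1), row5→col1 (cost 15)
total = 5 + 6 + 4 + 4 + 1 + 15 = 35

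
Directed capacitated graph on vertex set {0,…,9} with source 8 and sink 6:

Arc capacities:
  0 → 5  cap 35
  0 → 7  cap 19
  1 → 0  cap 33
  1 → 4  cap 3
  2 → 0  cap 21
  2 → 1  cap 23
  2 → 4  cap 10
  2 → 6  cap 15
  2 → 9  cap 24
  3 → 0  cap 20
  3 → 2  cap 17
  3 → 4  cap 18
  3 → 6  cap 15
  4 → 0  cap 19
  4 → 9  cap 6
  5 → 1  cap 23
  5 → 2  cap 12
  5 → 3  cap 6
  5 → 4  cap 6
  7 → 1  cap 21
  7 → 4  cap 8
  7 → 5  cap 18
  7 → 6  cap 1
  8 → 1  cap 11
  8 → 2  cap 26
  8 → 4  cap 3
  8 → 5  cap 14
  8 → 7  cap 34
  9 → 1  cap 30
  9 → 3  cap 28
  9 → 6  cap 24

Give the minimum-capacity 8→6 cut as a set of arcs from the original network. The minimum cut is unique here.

augment #1: 8→2→6 push 15
augment #2: 8→7→6 push 1
augment #3: 8→2→9→6 push 11
augment #4: 8→4→9→6 push 3
augment #5: 8→5→3→6 push 6
augment #6: 8→1→4→9→6 push 3
augment #7: 8→5→2→9→6 push 7
augment #8: 8→5→2→9→3→6 push 1
augment #9: 8→7→5→2→9→3→6 push 4
max flow = 51; residual-reachable set from 8 gives S-side
cut edges (S→T): {(4,9), (5,2), (5,3), (7,6), (8,2)} total cap 51

Min-cut arcs: {(4,9), (5,2), (5,3), (7,6), (8,2)} (total capacity 51)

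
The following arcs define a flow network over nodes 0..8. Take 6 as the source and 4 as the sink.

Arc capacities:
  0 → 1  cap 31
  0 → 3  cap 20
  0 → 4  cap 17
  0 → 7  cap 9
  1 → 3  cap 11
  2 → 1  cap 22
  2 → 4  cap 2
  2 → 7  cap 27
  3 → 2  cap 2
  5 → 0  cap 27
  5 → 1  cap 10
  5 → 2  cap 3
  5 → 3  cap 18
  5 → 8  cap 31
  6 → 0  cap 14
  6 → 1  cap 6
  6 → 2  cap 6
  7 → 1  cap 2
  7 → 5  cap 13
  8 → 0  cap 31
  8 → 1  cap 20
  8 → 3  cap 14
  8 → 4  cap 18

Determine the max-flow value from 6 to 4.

Maximum flow value: 22

augment #1: 6→0→4 bottleneck 14, total now 14
augment #2: 6→2→4 bottleneck 2, total now 16
augment #3: 6→2→7→5→0→4 bottleneck 3, total now 19
augment #4: 6→2→7→5→8→4 bottleneck 1, total now 20
augment #5: 6→1→3→2→7→5→8→4 bottleneck 2, total now 22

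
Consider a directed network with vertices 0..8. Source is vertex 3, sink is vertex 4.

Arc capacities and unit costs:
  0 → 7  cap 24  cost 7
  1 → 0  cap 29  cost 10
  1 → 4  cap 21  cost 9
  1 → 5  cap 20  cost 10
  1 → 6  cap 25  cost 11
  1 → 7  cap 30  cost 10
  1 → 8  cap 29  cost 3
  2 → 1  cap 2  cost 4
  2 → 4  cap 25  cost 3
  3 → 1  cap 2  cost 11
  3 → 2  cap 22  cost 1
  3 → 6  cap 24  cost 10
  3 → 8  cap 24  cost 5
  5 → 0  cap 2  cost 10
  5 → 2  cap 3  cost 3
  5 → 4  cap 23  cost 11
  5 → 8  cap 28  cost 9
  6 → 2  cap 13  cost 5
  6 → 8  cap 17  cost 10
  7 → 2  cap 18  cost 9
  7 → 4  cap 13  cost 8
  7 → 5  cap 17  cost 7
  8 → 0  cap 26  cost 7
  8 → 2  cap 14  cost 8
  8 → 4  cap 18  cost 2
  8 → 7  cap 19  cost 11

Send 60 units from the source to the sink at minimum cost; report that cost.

Minimum cost for 60 units: 781

shortest-cost path #1: 3→2→4 push 22 @ unit cost 4 (adds 88)
shortest-cost path #2: 3→8→4 push 18 @ unit cost 7 (adds 126)
shortest-cost path #3: 3→8→2→4 push 3 @ unit cost 16 (adds 48)
shortest-cost path #4: 3→1→4 push 2 @ unit cost 20 (adds 40)
shortest-cost path #5: 3→8→7→4 push 3 @ unit cost 24 (adds 72)
shortest-cost path #6: 3→6→2→8→7→4 push 3 @ unit cost 26 (adds 78)
shortest-cost path #7: 3→6→2→1→4 push 2 @ unit cost 28 (adds 56)
shortest-cost path #8: 3→6→8→7→4 push 7 @ unit cost 39 (adds 273)
total cost = 781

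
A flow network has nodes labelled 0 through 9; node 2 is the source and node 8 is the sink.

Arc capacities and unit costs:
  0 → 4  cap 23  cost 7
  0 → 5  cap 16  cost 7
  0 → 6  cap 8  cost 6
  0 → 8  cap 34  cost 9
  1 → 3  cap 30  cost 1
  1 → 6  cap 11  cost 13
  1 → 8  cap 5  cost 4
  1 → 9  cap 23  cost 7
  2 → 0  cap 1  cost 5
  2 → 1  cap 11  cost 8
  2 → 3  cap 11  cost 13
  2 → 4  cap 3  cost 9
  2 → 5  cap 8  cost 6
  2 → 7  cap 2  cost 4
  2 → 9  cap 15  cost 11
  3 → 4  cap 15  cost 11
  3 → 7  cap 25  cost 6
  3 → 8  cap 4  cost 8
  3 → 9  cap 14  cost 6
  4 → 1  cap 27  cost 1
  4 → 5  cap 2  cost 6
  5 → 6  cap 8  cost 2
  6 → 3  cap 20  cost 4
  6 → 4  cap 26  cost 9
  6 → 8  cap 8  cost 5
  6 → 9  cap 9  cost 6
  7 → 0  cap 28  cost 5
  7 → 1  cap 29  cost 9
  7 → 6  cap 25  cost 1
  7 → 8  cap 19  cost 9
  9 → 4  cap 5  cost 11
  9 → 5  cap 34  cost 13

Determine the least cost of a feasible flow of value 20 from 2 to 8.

Minimum cost for 20 units: 272

shortest-cost path #1: 2→7→6→8 push 2 @ unit cost 10 (adds 20)
shortest-cost path #2: 2→1→8 push 5 @ unit cost 12 (adds 60)
shortest-cost path #3: 2→5→6→8 push 6 @ unit cost 13 (adds 78)
shortest-cost path #4: 2→0→8 push 1 @ unit cost 14 (adds 14)
shortest-cost path #5: 2→5→6→7→8 push 2 @ unit cost 16 (adds 32)
shortest-cost path #6: 2→1→3→8 push 4 @ unit cost 17 (adds 68)
total cost = 272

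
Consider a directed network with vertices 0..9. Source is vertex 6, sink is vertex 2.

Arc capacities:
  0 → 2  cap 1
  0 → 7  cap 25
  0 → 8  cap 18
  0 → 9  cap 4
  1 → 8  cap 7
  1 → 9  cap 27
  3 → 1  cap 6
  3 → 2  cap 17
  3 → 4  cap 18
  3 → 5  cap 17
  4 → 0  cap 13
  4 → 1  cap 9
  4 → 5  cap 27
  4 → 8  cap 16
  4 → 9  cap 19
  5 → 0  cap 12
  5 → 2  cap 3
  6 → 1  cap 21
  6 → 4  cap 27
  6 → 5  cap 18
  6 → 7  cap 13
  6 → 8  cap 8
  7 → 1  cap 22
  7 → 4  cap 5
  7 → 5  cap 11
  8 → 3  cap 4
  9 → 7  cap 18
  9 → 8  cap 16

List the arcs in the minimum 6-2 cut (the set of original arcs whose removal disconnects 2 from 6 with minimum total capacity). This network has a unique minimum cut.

Min-cut arcs: {(0,2), (5,2), (8,3)} (total capacity 8)

augment #1: 6→5→2 push 3
augment #2: 6→4→0→2 push 1
augment #3: 6→8→3→2 push 4
max flow = 8; residual-reachable set from 6 gives S-side
cut edges (S→T): {(0,2), (5,2), (8,3)} total cap 8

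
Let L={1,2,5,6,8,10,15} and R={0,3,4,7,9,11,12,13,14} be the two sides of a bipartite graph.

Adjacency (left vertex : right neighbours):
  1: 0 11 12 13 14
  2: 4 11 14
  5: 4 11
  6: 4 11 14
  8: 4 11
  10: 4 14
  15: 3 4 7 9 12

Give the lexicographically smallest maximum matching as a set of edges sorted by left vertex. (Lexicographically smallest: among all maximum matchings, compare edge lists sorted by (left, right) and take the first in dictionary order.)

|M| = 5 (so the lex-smallest maximum matching has 5 edges)
process left vertices in ascending order; for each, take the smallest-labelled available neighbour that still permits 5 edges overall, or leave it unmatched if none does
lex-smallest matching: {1-0, 2-4, 5-11, 6-14, 15-3}

Lex-smallest maximum matching: {(1,0), (2,4), (5,11), (6,14), (15,3)}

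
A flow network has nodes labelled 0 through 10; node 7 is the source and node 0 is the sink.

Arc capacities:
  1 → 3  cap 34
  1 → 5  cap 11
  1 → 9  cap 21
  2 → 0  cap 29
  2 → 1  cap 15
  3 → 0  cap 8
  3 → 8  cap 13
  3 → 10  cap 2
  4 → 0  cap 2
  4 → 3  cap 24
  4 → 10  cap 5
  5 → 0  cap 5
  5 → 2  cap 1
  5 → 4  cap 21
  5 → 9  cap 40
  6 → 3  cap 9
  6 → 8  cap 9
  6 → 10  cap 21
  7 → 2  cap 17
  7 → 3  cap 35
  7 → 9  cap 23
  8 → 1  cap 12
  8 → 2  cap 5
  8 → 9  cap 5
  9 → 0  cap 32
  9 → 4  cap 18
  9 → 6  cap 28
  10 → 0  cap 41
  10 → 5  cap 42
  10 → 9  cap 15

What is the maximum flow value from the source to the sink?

Maximum flow value: 63

augment #1: 7→2→0 bottleneck 17, total now 17
augment #2: 7→3→0 bottleneck 8, total now 25
augment #3: 7→9→0 bottleneck 23, total now 48
augment #4: 7→3→10→0 bottleneck 2, total now 50
augment #5: 7→3→8→2→0 bottleneck 5, total now 55
augment #6: 7→3→8→9→0 bottleneck 5, total now 60
augment #7: 7→3→8→1→5→0 bottleneck 3, total now 63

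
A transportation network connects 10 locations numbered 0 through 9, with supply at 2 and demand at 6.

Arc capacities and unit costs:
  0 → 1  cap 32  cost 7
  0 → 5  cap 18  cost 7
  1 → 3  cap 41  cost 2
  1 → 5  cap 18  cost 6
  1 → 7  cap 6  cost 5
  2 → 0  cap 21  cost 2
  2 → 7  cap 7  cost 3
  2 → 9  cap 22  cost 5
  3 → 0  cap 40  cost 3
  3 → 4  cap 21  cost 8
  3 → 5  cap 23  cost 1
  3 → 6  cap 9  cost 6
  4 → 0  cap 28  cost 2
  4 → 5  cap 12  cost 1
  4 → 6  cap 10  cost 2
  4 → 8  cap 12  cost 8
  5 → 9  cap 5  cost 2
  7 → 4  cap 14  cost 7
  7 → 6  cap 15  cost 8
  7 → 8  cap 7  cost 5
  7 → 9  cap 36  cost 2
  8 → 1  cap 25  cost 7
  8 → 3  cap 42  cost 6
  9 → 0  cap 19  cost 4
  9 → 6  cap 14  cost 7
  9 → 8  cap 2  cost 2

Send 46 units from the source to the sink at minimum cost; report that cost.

shortest-cost path #1: 2→7→6 push 7 @ unit cost 11 (adds 77)
shortest-cost path #2: 2→9→6 push 14 @ unit cost 12 (adds 168)
shortest-cost path #3: 2→0→1→3→6 push 9 @ unit cost 17 (adds 153)
shortest-cost path #4: 2→0→1→3→4→6 push 10 @ unit cost 21 (adds 210)
shortest-cost path #5: 2→0→1→7→6 push 2 @ unit cost 22 (adds 44)
shortest-cost path #6: 2→9→8→3→1→7→6 push 2 @ unit cost 24 (adds 48)
shortest-cost path #7: 2→9→0→1→7→6 push 2 @ unit cost 29 (adds 58)
total cost = 758

Minimum cost for 46 units: 758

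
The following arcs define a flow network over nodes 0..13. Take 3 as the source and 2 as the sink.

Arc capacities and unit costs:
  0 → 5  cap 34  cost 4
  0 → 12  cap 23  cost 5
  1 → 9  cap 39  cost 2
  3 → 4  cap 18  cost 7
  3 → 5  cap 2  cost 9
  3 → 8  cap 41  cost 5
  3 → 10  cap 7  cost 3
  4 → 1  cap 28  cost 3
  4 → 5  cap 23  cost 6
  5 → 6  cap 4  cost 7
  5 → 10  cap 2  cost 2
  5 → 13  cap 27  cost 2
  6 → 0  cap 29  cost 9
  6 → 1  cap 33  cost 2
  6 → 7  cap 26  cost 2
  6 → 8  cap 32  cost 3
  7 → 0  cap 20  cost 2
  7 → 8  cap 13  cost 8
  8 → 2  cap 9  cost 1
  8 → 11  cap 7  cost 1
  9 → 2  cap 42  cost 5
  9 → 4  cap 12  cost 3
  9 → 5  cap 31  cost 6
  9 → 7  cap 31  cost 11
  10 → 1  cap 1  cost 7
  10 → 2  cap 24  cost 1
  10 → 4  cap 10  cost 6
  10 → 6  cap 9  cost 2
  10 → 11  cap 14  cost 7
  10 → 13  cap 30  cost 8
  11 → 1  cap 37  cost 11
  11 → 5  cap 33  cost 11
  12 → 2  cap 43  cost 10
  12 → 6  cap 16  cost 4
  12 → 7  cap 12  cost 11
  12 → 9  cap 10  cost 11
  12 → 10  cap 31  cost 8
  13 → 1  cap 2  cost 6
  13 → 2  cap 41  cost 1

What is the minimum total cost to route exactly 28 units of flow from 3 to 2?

shortest-cost path #1: 3→10→2 push 7 @ unit cost 4 (adds 28)
shortest-cost path #2: 3→8→2 push 9 @ unit cost 6 (adds 54)
shortest-cost path #3: 3→5→10→2 push 2 @ unit cost 12 (adds 24)
shortest-cost path #4: 3→4→5→13→2 push 10 @ unit cost 16 (adds 160)
total cost = 266

Minimum cost for 28 units: 266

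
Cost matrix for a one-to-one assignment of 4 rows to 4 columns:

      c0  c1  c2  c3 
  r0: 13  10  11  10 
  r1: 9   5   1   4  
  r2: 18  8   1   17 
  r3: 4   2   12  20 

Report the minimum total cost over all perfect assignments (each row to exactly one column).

optimal assignment: row0→col1 (cost 10), row1→col3 (cost 4), row2→col2 (cost 1), row3→col0 (cost 4)
total = 10 + 4 + 1 + 4 = 19

Minimum assignment cost: 19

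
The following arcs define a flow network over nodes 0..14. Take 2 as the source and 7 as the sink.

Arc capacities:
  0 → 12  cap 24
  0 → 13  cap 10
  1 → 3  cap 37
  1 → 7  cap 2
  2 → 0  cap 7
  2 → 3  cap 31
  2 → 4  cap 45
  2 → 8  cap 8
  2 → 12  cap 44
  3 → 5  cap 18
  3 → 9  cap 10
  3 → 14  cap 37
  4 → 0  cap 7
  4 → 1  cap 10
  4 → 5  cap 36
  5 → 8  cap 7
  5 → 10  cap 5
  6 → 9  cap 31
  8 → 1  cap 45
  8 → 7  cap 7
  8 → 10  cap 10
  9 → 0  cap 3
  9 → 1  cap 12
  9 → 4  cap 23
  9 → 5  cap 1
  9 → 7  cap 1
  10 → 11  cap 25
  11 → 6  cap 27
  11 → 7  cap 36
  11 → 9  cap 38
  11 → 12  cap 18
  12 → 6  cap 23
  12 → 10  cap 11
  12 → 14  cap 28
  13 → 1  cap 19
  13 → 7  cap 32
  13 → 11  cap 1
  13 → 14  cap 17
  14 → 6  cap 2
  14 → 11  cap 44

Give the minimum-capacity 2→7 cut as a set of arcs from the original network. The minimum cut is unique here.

Min-cut arcs: {(0,13), (1,7), (8,7), (9,7), (11,7)} (total capacity 56)

augment #1: 2→8→7 push 7
augment #2: 2→0→13→7 push 7
augment #3: 2→3→9→7 push 1
augment #4: 2→4→1→7 push 2
augment #5: 2→3→14→11→7 push 30
augment #6: 2→4→0→13→7 push 3
augment #7: 2→8→10→11→7 push 1
augment #8: 2→12→10→11→7 push 5
max flow = 56; residual-reachable set from 2 gives S-side
cut edges (S→T): {(0,13), (1,7), (8,7), (9,7), (11,7)} total cap 56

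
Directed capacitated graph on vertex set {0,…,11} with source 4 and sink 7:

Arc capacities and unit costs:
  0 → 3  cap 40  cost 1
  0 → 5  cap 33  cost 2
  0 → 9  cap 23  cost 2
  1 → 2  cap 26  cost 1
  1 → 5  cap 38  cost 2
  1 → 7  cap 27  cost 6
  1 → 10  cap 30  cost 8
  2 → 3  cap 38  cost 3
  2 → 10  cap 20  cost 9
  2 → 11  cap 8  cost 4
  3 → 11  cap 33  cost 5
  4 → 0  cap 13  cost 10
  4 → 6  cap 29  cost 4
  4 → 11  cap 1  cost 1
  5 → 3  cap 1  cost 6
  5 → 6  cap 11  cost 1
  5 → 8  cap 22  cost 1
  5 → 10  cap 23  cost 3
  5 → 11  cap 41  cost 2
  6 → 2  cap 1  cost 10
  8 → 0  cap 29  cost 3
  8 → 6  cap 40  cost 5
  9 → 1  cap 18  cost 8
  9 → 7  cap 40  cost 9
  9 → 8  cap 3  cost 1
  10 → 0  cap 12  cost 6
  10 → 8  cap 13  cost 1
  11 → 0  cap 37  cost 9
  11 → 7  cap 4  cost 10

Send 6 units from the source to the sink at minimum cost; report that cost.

Minimum cost for 6 units: 116

shortest-cost path #1: 4→11→7 push 1 @ unit cost 11 (adds 11)
shortest-cost path #2: 4→0→9→7 push 5 @ unit cost 21 (adds 105)
total cost = 116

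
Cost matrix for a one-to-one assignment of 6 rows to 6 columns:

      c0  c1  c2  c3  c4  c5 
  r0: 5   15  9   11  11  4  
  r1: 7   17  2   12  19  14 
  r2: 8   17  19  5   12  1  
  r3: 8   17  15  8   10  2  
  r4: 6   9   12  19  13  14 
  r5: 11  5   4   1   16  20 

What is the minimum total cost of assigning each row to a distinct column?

Minimum assignment cost: 28

optimal assignment: row0→col0 (cost 5), row1→col2 (cost 2), row2→col5 (cost 1), row3→col4 (cost 10), row4→col1 (cost 9), row5→col3 (cost 1)
total = 5 + 2 + 1 + 10 + 9 + 1 = 28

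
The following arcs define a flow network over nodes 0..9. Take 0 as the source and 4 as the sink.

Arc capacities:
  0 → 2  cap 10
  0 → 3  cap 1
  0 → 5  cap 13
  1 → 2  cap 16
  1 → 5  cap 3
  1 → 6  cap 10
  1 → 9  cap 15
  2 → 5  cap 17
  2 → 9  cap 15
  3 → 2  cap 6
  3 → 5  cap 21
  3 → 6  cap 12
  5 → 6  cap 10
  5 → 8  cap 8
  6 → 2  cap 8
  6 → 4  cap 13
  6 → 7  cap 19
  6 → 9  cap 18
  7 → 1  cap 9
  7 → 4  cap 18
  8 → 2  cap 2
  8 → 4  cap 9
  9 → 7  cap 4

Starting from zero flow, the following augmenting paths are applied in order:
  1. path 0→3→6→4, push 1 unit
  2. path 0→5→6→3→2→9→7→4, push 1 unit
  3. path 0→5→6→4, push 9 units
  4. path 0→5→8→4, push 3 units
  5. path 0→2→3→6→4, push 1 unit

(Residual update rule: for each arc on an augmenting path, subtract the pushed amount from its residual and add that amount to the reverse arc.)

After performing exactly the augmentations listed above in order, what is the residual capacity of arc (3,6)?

after path 1 (0→3→6→4, push 1): res(3,6)=11
after path 2 (0→5→6→3→2→9→7→4, push 1): res(3,6)=12
after path 3 (0→5→6→4, push 9): res(3,6)=12
after path 4 (0→5→8→4, push 3): res(3,6)=12
after path 5 (0→2→3→6→4, push 1): res(3,6)=11

Residual capacity of (3,6): 11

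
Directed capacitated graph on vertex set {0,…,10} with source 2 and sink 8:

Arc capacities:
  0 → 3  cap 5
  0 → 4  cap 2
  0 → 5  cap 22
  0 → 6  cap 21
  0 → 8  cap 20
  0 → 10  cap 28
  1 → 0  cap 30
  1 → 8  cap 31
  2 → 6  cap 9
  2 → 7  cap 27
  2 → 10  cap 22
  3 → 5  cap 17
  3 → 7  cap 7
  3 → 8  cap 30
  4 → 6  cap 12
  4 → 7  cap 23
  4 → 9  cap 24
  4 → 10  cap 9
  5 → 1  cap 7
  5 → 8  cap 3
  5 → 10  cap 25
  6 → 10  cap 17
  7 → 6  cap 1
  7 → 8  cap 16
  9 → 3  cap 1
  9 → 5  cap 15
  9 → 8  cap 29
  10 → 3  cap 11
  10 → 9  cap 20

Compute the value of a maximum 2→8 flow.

Maximum flow value: 47

augment #1: 2→7→8 bottleneck 16, total now 16
augment #2: 2→10→3→8 bottleneck 11, total now 27
augment #3: 2→10→9→8 bottleneck 11, total now 38
augment #4: 2→6→10→9→8 bottleneck 9, total now 47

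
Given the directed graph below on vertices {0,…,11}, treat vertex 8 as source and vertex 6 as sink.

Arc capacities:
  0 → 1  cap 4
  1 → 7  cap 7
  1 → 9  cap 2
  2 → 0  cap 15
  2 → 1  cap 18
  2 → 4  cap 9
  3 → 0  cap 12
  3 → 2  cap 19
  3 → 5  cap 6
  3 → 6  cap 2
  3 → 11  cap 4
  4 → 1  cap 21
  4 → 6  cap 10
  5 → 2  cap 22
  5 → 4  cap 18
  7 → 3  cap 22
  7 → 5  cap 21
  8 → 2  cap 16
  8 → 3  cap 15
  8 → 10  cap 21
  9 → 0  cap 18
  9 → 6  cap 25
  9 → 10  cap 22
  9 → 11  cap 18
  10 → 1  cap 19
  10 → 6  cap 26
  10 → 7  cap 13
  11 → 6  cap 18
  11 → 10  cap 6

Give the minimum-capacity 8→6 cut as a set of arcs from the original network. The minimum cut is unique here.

augment #1: 8→3→6 push 2
augment #2: 8→10→6 push 21
augment #3: 8→2→4→6 push 9
augment #4: 8→3→11→6 push 4
augment #5: 8→2→1→9→6 push 2
augment #6: 8→3→5→4→6 push 1
max flow = 39; residual-reachable set from 8 gives S-side
cut edges (S→T): {(1,9), (3,6), (3,11), (4,6), (8,10)} total cap 39

Min-cut arcs: {(1,9), (3,6), (3,11), (4,6), (8,10)} (total capacity 39)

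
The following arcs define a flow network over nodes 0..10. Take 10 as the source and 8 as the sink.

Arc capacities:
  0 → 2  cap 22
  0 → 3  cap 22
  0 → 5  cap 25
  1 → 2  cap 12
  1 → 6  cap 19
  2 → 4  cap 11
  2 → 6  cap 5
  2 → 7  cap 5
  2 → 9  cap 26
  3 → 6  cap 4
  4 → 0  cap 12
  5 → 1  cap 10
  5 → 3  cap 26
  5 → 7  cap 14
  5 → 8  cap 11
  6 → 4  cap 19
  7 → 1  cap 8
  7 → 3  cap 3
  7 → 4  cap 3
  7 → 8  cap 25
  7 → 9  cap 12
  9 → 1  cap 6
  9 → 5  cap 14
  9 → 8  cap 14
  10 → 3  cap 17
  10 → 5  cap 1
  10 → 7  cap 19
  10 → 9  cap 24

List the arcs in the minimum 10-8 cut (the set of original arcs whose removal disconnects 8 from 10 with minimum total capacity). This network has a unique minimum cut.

Min-cut arcs: {(3,6), (10,5), (10,7), (10,9)} (total capacity 48)

augment #1: 10→5→8 push 1
augment #2: 10→7→8 push 19
augment #3: 10→9→8 push 14
augment #4: 10→9→5→8 push 10
augment #5: 10→3→6→4→0→2→7→8 push 4
max flow = 48; residual-reachable set from 10 gives S-side
cut edges (S→T): {(3,6), (10,5), (10,7), (10,9)} total cap 48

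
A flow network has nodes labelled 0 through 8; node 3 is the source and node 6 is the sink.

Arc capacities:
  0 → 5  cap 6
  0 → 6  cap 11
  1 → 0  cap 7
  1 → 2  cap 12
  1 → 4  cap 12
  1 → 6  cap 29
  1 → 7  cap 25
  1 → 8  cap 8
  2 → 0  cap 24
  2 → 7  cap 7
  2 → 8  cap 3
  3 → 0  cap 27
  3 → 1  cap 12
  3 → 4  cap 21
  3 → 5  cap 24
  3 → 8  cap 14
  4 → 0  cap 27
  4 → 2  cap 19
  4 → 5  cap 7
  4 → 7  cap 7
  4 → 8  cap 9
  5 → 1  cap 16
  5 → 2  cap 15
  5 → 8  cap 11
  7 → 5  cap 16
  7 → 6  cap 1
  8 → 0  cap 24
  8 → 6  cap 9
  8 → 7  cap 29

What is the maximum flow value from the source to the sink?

Maximum flow value: 49

augment #1: 3→0→6 bottleneck 11, total now 11
augment #2: 3→1→6 bottleneck 12, total now 23
augment #3: 3→8→6 bottleneck 9, total now 32
augment #4: 3→4→7→6 bottleneck 1, total now 33
augment #5: 3→5→1→6 bottleneck 16, total now 49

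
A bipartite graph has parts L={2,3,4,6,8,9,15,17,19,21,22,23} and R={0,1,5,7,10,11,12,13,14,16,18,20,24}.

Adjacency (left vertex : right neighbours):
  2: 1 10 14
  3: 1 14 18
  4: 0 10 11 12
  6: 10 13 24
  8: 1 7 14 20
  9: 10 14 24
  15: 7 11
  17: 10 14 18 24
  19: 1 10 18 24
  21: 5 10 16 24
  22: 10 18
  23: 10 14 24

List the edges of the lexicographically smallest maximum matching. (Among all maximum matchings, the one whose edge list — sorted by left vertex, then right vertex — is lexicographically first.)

Lex-smallest maximum matching: {(2,1), (3,14), (4,0), (6,13), (8,7), (9,10), (15,11), (17,18), (19,24), (21,5)}

|M| = 10 (so the lex-smallest maximum matching has 10 edges)
process left vertices in ascending order; for each, take the smallest-labelled available neighbour that still permits 10 edges overall, or leave it unmatched if none does
lex-smallest matching: {2-1, 3-14, 4-0, 6-13, 8-7, 9-10, 15-11, 17-18, 19-24, 21-5}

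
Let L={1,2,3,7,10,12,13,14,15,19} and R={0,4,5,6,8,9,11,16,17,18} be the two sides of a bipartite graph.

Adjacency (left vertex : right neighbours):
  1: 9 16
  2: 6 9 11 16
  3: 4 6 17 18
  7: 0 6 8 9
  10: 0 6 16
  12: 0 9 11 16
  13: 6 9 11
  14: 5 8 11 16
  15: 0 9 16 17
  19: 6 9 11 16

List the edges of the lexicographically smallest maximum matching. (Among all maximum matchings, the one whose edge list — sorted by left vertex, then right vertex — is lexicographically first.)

Lex-smallest maximum matching: {(1,9), (2,6), (3,4), (7,8), (10,0), (12,11), (14,5), (15,17), (19,16)}

|M| = 9 (so the lex-smallest maximum matching has 9 edges)
process left vertices in ascending order; for each, take the smallest-labelled available neighbour that still permits 9 edges overall, or leave it unmatched if none does
lex-smallest matching: {1-9, 2-6, 3-4, 7-8, 10-0, 12-11, 14-5, 15-17, 19-16}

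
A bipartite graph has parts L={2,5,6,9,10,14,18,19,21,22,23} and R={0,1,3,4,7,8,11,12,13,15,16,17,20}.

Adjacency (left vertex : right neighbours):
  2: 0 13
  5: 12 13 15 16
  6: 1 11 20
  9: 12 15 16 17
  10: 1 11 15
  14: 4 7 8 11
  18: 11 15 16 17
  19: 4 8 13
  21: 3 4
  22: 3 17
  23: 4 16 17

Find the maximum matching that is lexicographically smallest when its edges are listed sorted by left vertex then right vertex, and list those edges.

Lex-smallest maximum matching: {(2,0), (5,12), (6,1), (9,15), (10,11), (14,7), (18,16), (19,8), (21,3), (22,17), (23,4)}

|M| = 11 (so the lex-smallest maximum matching has 11 edges)
process left vertices in ascending order; for each, take the smallest-labelled available neighbour that still permits 11 edges overall, or leave it unmatched if none does
lex-smallest matching: {2-0, 5-12, 6-1, 9-15, 10-11, 14-7, 18-16, 19-8, 21-3, 22-17, 23-4}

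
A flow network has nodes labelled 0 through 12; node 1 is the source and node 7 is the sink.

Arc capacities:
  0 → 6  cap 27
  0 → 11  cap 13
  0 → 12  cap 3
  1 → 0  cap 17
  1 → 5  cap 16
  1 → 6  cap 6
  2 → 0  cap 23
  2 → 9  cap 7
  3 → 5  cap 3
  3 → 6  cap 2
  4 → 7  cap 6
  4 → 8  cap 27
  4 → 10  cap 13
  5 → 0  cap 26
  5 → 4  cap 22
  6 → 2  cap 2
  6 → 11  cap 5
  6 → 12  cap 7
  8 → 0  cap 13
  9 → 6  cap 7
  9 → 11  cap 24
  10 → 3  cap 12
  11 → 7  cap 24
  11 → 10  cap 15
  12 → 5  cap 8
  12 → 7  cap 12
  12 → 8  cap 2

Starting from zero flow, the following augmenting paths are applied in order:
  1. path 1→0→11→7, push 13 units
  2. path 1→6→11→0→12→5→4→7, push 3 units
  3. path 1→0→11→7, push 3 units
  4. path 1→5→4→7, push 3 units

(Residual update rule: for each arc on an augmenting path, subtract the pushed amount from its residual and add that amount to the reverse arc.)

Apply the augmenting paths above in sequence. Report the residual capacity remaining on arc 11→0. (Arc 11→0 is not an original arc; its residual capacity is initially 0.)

after path 1 (1→0→11→7, push 13): res(11,0)=13
after path 2 (1→6→11→0→12→5→4→7, push 3): res(11,0)=10
after path 3 (1→0→11→7, push 3): res(11,0)=13
after path 4 (1→5→4→7, push 3): res(11,0)=13

Residual capacity of (11,0): 13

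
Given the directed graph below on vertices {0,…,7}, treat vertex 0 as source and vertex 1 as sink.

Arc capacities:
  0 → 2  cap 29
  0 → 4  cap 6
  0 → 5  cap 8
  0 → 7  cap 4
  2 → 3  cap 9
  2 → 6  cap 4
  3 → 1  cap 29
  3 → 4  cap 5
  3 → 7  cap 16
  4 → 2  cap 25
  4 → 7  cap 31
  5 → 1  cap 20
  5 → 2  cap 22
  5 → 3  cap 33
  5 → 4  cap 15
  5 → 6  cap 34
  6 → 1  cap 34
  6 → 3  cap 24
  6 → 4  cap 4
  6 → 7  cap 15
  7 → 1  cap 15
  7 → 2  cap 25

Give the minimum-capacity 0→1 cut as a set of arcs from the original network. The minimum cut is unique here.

Min-cut arcs: {(0,4), (0,5), (0,7), (2,3), (2,6)} (total capacity 31)

augment #1: 0→5→1 push 8
augment #2: 0→7→1 push 4
augment #3: 0→2→3→1 push 9
augment #4: 0→2→6→1 push 4
augment #5: 0→4→7→1 push 6
max flow = 31; residual-reachable set from 0 gives S-side
cut edges (S→T): {(0,4), (0,5), (0,7), (2,3), (2,6)} total cap 31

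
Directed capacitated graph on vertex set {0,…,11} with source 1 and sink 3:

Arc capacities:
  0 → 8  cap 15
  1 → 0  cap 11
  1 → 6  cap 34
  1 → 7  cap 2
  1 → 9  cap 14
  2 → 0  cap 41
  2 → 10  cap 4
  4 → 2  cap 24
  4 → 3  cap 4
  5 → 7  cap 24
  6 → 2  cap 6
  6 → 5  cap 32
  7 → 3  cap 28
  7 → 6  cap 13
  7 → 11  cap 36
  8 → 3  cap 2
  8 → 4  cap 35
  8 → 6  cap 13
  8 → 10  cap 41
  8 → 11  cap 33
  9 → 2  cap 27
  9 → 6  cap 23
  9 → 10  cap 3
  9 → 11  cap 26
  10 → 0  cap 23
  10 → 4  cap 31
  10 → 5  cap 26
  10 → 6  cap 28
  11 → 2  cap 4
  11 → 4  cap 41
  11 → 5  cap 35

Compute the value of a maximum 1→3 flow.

Maximum flow value: 32

augment #1: 1→7→3 bottleneck 2, total now 2
augment #2: 1→0→8→3 bottleneck 2, total now 4
augment #3: 1→0→8→4→3 bottleneck 4, total now 8
augment #4: 1→6→5→7→3 bottleneck 24, total now 32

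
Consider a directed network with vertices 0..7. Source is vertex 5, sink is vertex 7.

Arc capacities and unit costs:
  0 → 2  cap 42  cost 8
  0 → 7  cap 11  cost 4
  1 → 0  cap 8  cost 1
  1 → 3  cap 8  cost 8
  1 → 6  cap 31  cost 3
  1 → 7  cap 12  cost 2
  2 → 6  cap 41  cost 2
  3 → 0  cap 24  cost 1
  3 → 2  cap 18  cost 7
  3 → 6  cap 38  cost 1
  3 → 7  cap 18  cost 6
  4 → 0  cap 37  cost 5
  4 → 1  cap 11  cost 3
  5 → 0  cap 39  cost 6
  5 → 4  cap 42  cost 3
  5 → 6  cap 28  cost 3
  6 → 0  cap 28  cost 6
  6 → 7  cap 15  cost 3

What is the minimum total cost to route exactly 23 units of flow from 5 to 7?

Minimum cost for 23 units: 154

shortest-cost path #1: 5→6→7 push 15 @ unit cost 6 (adds 90)
shortest-cost path #2: 5→4→1→7 push 8 @ unit cost 8 (adds 64)
total cost = 154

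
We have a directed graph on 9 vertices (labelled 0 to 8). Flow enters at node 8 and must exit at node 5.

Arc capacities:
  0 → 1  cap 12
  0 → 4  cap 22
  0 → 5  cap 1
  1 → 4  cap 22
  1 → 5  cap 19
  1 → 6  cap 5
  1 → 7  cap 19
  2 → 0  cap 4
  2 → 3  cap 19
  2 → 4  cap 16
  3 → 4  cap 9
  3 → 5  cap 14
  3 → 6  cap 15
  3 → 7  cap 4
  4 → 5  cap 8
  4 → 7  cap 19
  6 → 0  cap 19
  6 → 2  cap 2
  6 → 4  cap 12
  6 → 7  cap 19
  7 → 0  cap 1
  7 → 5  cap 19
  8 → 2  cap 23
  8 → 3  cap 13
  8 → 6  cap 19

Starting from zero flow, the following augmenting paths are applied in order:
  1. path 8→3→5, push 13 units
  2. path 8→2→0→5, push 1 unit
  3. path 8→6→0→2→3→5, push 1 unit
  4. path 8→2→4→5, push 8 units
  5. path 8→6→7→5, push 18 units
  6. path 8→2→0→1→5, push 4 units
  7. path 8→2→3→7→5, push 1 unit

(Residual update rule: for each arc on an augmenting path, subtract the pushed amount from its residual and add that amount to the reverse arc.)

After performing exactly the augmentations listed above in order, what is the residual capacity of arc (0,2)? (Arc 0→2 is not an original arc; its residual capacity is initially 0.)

after path 1 (8→3→5, push 13): res(0,2)=0
after path 2 (8→2→0→5, push 1): res(0,2)=1
after path 3 (8→6→0→2→3→5, push 1): res(0,2)=0
after path 4 (8→2→4→5, push 8): res(0,2)=0
after path 5 (8→6→7→5, push 18): res(0,2)=0
after path 6 (8→2→0→1→5, push 4): res(0,2)=4
after path 7 (8→2→3→7→5, push 1): res(0,2)=4

Residual capacity of (0,2): 4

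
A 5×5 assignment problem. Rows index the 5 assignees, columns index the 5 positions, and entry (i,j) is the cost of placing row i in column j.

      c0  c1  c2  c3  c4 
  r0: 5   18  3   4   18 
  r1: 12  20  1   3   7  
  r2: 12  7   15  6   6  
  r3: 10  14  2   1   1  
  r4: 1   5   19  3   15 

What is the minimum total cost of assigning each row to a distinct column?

optimal assignment: row0→col3 (cost 4), row1→col2 (cost 1), row2→col1 (cost 7), row3→col4 (cost 1), row4→col0 (cost 1)
total = 4 + 1 + 7 + 1 + 1 = 14

Minimum assignment cost: 14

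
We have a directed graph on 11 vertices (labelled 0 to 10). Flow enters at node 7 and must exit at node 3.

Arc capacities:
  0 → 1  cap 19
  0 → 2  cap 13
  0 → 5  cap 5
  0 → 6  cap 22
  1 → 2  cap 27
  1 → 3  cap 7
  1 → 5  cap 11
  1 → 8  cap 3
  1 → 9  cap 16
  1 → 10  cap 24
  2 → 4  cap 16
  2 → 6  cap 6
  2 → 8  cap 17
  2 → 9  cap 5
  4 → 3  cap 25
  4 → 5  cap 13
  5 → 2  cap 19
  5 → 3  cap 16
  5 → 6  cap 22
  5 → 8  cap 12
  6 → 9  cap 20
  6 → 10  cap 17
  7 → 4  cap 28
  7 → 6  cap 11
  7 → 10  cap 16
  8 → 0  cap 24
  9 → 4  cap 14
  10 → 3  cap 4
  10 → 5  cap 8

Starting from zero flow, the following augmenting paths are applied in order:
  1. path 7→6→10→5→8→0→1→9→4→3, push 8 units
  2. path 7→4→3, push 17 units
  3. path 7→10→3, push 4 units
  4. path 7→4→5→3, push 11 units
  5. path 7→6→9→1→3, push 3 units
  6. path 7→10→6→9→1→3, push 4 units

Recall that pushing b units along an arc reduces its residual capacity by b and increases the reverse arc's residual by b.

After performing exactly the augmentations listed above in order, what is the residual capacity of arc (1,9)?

Residual capacity of (1,9): 15

after path 1 (7→6→10→5→8→0→1→9→4→3, push 8): res(1,9)=8
after path 2 (7→4→3, push 17): res(1,9)=8
after path 3 (7→10→3, push 4): res(1,9)=8
after path 4 (7→4→5→3, push 11): res(1,9)=8
after path 5 (7→6→9→1→3, push 3): res(1,9)=11
after path 6 (7→10→6→9→1→3, push 4): res(1,9)=15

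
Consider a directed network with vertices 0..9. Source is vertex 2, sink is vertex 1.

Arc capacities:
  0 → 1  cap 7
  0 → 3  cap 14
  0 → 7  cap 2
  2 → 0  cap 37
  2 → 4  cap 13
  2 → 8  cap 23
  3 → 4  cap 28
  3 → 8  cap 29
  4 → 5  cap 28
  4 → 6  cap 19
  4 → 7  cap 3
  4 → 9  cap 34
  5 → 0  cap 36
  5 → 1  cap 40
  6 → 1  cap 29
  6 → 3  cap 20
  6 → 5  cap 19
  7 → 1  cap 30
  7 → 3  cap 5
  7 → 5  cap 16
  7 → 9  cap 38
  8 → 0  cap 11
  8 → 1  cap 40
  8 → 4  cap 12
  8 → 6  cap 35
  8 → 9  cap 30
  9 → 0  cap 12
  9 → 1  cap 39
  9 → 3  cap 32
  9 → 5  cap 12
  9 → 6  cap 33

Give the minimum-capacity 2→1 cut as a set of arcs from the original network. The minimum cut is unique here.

augment #1: 2→0→1 push 7
augment #2: 2→8→1 push 23
augment #3: 2→0→7→1 push 2
augment #4: 2→4→5→1 push 13
augment #5: 2→0→3→8→1 push 14
max flow = 59; residual-reachable set from 2 gives S-side
cut edges (S→T): {(0,1), (0,3), (0,7), (2,4), (2,8)} total cap 59

Min-cut arcs: {(0,1), (0,3), (0,7), (2,4), (2,8)} (total capacity 59)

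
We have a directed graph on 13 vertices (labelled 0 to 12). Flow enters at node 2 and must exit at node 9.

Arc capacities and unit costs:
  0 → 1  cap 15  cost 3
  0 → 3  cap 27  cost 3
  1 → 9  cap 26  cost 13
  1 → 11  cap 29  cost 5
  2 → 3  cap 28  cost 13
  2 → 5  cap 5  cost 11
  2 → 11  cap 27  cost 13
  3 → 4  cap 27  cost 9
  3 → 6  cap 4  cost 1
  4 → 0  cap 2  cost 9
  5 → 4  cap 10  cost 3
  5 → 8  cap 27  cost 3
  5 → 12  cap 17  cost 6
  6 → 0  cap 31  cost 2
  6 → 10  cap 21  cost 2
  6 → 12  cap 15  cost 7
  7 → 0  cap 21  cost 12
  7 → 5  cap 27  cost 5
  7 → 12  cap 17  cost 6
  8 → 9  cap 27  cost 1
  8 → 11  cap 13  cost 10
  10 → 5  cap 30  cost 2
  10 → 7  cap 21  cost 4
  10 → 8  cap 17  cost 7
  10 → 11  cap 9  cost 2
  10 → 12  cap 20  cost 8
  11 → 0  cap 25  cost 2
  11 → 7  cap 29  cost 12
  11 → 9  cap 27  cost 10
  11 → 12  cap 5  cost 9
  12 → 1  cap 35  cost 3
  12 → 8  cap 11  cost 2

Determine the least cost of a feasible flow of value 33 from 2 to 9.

shortest-cost path #1: 2→5→8→9 push 5 @ unit cost 15 (adds 75)
shortest-cost path #2: 2→3→6→10→5→8→9 push 4 @ unit cost 22 (adds 88)
shortest-cost path #3: 2→11→9 push 24 @ unit cost 23 (adds 552)
total cost = 715

Minimum cost for 33 units: 715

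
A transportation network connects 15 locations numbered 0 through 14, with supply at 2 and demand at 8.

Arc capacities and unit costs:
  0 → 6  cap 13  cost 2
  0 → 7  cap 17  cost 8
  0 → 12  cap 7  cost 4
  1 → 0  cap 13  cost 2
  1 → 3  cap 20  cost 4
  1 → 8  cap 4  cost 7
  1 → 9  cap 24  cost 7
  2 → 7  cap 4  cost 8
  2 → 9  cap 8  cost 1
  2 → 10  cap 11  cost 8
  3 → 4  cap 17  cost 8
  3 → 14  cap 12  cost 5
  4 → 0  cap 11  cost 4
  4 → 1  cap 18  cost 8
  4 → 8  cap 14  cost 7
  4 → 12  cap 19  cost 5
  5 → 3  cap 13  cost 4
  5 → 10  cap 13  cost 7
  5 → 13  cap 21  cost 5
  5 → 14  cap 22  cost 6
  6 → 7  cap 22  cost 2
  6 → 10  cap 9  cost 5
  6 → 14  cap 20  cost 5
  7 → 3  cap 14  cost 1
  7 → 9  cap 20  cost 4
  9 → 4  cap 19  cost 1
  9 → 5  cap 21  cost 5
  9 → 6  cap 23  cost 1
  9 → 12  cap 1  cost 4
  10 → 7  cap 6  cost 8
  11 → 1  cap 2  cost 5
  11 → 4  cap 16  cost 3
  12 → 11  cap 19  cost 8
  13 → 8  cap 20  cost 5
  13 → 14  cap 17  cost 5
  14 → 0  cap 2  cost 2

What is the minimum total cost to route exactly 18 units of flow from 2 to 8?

shortest-cost path #1: 2→9→4→8 push 8 @ unit cost 9 (adds 72)
shortest-cost path #2: 2→7→9→4→8 push 4 @ unit cost 20 (adds 80)
shortest-cost path #3: 2→10→7→9→4→8 push 2 @ unit cost 28 (adds 56)
shortest-cost path #4: 2→10→7→9→5→13→8 push 4 @ unit cost 35 (adds 140)
total cost = 348

Minimum cost for 18 units: 348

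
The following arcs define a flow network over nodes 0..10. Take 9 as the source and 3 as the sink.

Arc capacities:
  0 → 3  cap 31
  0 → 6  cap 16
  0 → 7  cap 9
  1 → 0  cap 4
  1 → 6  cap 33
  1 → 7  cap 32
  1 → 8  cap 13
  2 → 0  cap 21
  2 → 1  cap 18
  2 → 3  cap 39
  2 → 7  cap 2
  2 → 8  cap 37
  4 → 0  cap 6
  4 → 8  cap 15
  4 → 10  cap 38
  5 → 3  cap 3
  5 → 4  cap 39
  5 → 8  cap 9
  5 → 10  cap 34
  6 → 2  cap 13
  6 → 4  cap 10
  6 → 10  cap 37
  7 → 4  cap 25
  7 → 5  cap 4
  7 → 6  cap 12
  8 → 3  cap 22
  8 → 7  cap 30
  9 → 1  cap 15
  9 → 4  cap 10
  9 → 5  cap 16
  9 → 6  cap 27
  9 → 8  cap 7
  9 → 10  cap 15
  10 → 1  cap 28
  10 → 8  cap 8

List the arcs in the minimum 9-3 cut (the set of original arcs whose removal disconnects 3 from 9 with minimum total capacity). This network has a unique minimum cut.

Min-cut arcs: {(1,0), (4,0), (5,3), (6,2), (8,3)} (total capacity 48)

augment #1: 9→5→3 push 3
augment #2: 9→8→3 push 7
augment #3: 9→1→0→3 push 4
augment #4: 9→1→8→3 push 11
augment #5: 9→4→0→3 push 6
augment #6: 9→4→8→3 push 4
augment #7: 9→6→2→3 push 13
max flow = 48; residual-reachable set from 9 gives S-side
cut edges (S→T): {(1,0), (4,0), (5,3), (6,2), (8,3)} total cap 48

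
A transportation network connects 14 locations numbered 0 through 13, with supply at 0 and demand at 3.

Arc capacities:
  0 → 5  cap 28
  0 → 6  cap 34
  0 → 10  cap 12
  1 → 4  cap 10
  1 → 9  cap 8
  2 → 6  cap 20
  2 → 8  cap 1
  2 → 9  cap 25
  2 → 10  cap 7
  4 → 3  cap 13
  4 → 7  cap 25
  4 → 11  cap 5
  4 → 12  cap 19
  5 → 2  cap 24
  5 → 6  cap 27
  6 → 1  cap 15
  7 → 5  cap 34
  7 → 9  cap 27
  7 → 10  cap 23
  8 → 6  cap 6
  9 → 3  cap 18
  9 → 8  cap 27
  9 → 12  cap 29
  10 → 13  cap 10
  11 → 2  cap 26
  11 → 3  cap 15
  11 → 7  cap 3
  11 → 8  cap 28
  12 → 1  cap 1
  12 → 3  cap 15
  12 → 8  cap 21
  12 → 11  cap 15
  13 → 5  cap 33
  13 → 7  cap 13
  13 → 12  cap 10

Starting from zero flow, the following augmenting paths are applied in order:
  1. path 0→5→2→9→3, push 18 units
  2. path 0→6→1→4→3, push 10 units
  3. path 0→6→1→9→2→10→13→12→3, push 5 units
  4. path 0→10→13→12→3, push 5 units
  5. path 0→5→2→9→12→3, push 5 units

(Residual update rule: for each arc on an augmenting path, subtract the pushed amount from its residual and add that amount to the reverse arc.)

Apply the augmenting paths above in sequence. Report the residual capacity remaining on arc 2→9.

after path 1 (0→5→2→9→3, push 18): res(2,9)=7
after path 2 (0→6→1→4→3, push 10): res(2,9)=7
after path 3 (0→6→1→9→2→10→13→12→3, push 5): res(2,9)=12
after path 4 (0→10→13→12→3, push 5): res(2,9)=12
after path 5 (0→5→2→9→12→3, push 5): res(2,9)=7

Residual capacity of (2,9): 7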